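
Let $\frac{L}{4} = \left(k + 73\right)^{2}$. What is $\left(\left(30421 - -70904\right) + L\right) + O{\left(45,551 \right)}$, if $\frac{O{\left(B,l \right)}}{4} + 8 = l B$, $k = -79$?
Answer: $200617$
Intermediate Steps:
$O{\left(B,l \right)} = -32 + 4 B l$ ($O{\left(B,l \right)} = -32 + 4 l B = -32 + 4 B l$)
$L = 144$ ($L = 4 \left(-79 + 73\right)^{2} = 4 \left(-6\right)^{2} = 4 \cdot 36 = 144$)
$\left(\left(30421 - -70904\right) + L\right) + O{\left(45,551 \right)} = \left(\left(30421 - -70904\right) + 144\right) - \left(32 - 99180\right) = \left(\left(30421 + 70904\right) + 144\right) + \left(-32 + 99180\right) = \left(101325 + 144\right) + 99148 = 101469 + 99148 = 200617$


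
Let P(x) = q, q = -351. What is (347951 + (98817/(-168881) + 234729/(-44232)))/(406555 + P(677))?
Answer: 866376869666333/1011440430602656 ≈ 0.85658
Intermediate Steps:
P(x) = -351
(347951 + (98817/(-168881) + 234729/(-44232)))/(406555 + P(677)) = (347951 + (98817/(-168881) + 234729/(-44232)))/(406555 - 351) = (347951 + (98817*(-1/168881) + 234729*(-1/44232)))/406204 = (347951 + (-98817/168881 - 78243/14744))*(1/406204) = (347951 - 14670713931/2489981464)*(1/406204) = (866376869666333/2489981464)*(1/406204) = 866376869666333/1011440430602656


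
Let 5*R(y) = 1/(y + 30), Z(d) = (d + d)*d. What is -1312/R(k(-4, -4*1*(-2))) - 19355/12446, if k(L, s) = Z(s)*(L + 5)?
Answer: -263266315/254 ≈ -1.0365e+6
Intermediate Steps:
Z(d) = 2*d² (Z(d) = (2*d)*d = 2*d²)
k(L, s) = 2*s²*(5 + L) (k(L, s) = (2*s²)*(L + 5) = (2*s²)*(5 + L) = 2*s²*(5 + L))
R(y) = 1/(5*(30 + y)) (R(y) = 1/(5*(y + 30)) = 1/(5*(30 + y)))
-1312/R(k(-4, -4*1*(-2))) - 19355/12446 = -1312/(1/(5*(30 + 2*(-4*1*(-2))²*(5 - 4)))) - 19355/12446 = -1312/(1/(5*(30 + 2*(-4*(-2))²*1))) - 19355*1/12446 = -1312/(1/(5*(30 + 2*8²*1))) - 395/254 = -1312/(1/(5*(30 + 2*64*1))) - 395/254 = -1312/(1/(5*(30 + 128))) - 395/254 = -1312/((⅕)/158) - 395/254 = -1312/((⅕)*(1/158)) - 395/254 = -1312/1/790 - 395/254 = -1312*790 - 395/254 = -1036480 - 395/254 = -263266315/254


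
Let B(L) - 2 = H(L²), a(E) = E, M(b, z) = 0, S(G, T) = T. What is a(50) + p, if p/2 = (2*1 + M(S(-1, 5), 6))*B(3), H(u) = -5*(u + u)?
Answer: -302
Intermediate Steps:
H(u) = -10*u
B(L) = 2 - 10*L²
p = -352 (p = 2*((2*1 + 0)*(2 - 10*3²)) = 2*((2 + 0)*(2 - 10*9)) = 2*(2*(2 - 90)) = 2*(2*(-88)) = 2*(-176) = -352)
a(50) + p = 50 - 352 = -302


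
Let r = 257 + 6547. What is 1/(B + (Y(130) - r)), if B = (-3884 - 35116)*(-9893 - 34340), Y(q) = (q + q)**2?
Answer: 1/1725147796 ≈ 5.7966e-10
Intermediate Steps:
r = 6804
Y(q) = 4*q**2 (Y(q) = (2*q)**2 = 4*q**2)
B = 1725087000 (B = -39000*(-44233) = 1725087000)
1/(B + (Y(130) - r)) = 1/(1725087000 + (4*130**2 - 1*6804)) = 1/(1725087000 + (4*16900 - 6804)) = 1/(1725087000 + (67600 - 6804)) = 1/(1725087000 + 60796) = 1/1725147796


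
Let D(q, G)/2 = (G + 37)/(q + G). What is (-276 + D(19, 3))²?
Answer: 8976016/121 ≈ 74182.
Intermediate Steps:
D(q, G) = 2*(37 + G)/(G + q) (D(q, G) = 2*((G + 37)/(q + G)) = 2*((37 + G)/(G + q)) = 2*(37 + G)/(G + q))
(-276 + D(19, 3))² = (-276 + 2*(37 + 3)/(3 + 19))² = (-276 + 2*40/22)² = (-276 + 2*(1/22)*40)² = (-276 + 40/11)² = (-2996/11)² = 8976016/121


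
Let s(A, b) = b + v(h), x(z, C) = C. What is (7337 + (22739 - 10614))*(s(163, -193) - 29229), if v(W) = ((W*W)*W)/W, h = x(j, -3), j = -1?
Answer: -572435806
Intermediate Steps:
h = -3
v(W) = W**2 (v(W) = (W**2*W)/W = W**3/W = W**2)
s(A, b) = 9 + b (s(A, b) = b + (-3)**2 = b + 9 = 9 + b)
(7337 + (22739 - 10614))*(s(163, -193) - 29229) = (7337 + (22739 - 10614))*((9 - 193) - 29229) = (7337 + 12125)*(-184 - 29229) = 19462*(-29413) = -572435806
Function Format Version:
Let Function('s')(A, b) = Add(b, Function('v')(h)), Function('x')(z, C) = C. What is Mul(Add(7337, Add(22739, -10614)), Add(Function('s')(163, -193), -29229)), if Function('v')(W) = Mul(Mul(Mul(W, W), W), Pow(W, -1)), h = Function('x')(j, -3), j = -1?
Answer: -572435806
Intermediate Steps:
h = -3
Function('v')(W) = Pow(W, 2) (Function('v')(W) = Mul(Mul(Pow(W, 2), W), Pow(W, -1)) = Mul(Pow(W, 3), Pow(W, -1)) = Pow(W, 2))
Function('s')(A, b) = Add(9, b) (Function('s')(A, b) = Add(b, Pow(-3, 2)) = Add(b, 9) = Add(9, b))
Mul(Add(7337, Add(22739, -10614)), Add(Function('s')(163, -193), -29229)) = Mul(Add(7337, Add(22739, -10614)), Add(Add(9, -193), -29229)) = Mul(Add(7337, 12125), Add(-184, -29229)) = Mul(19462, -29413) = -572435806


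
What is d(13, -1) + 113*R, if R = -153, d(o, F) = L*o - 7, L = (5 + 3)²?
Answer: -16464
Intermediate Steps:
L = 64 (L = 8² = 64)
d(o, F) = -7 + 64*o (d(o, F) = 64*o - 7 = -7 + 64*o)
d(13, -1) + 113*R = (-7 + 64*13) + 113*(-153) = (-7 + 832) - 17289 = 825 - 17289 = -16464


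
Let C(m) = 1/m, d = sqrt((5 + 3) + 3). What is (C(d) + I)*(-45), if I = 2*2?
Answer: -180 - 45*sqrt(11)/11 ≈ -193.57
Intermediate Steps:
I = 4
d = sqrt(11) (d = sqrt(8 + 3) = sqrt(11) ≈ 3.3166)
(C(d) + I)*(-45) = (1/(sqrt(11)) + 4)*(-45) = (sqrt(11)/11 + 4)*(-45) = (4 + sqrt(11)/11)*(-45) = -180 - 45*sqrt(11)/11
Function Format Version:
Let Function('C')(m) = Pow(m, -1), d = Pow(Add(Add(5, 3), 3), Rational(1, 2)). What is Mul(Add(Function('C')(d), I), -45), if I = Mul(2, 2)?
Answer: Add(-180, Mul(Rational(-45, 11), Pow(11, Rational(1, 2)))) ≈ -193.57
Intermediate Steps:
I = 4
d = Pow(11, Rational(1, 2)) (d = Pow(Add(8, 3), Rational(1, 2)) = Pow(11, Rational(1, 2)) ≈ 3.3166)
Mul(Add(Function('C')(d), I), -45) = Mul(Add(Pow(Pow(11, Rational(1, 2)), -1), 4), -45) = Mul(Add(Mul(Rational(1, 11), Pow(11, Rational(1, 2))), 4), -45) = Mul(Add(4, Mul(Rational(1, 11), Pow(11, Rational(1, 2)))), -45) = Add(-180, Mul(Rational(-45, 11), Pow(11, Rational(1, 2))))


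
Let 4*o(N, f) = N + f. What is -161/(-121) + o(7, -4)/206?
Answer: 133027/99704 ≈ 1.3342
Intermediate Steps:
o(N, f) = N/4 + f/4 (o(N, f) = (N + f)/4 = N/4 + f/4)
-161/(-121) + o(7, -4)/206 = -161/(-121) + ((¼)*7 + (¼)*(-4))/206 = -161*(-1/121) + (7/4 - 1)*(1/206) = 161/121 + (¾)*(1/206) = 161/121 + 3/824 = 133027/99704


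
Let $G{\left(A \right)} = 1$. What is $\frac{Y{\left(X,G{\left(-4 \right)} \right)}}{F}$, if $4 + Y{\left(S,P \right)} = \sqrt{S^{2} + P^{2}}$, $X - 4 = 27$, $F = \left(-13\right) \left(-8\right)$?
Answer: $- \frac{1}{26} + \frac{\sqrt{962}}{104} \approx 0.25977$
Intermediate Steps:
$F = 104$
$X = 31$ ($X = 4 + 27 = 31$)
$Y{\left(S,P \right)} = -4 + \sqrt{P^{2} + S^{2}}$ ($Y{\left(S,P \right)} = -4 + \sqrt{S^{2} + P^{2}} = -4 + \sqrt{P^{2} + S^{2}}$)
$\frac{Y{\left(X,G{\left(-4 \right)} \right)}}{F} = \frac{-4 + \sqrt{1^{2} + 31^{2}}}{104} = \left(-4 + \sqrt{1 + 961}\right) \frac{1}{104} = \left(-4 + \sqrt{962}\right) \frac{1}{104} = - \frac{1}{26} + \frac{\sqrt{962}}{104}$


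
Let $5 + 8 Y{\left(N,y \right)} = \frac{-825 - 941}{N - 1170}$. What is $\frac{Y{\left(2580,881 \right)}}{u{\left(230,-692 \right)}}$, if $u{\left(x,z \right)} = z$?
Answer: $\frac{551}{487860} \approx 0.0011294$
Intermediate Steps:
$Y{\left(N,y \right)} = - \frac{5}{8} - \frac{883}{4 \left(-1170 + N\right)}$ ($Y{\left(N,y \right)} = - \frac{5}{8} + \frac{\left(-825 - 941\right) \frac{1}{N - 1170}}{8} = - \frac{5}{8} + \frac{\left(-1766\right) \frac{1}{-1170 + N}}{8} = - \frac{5}{8} - \frac{883}{4 \left(-1170 + N\right)}$)
$\frac{Y{\left(2580,881 \right)}}{u{\left(230,-692 \right)}} = \frac{\frac{1}{8} \frac{1}{-1170 + 2580} \left(4084 - 12900\right)}{-692} = \frac{4084 - 12900}{8 \cdot 1410} \left(- \frac{1}{692}\right) = \frac{1}{8} \cdot \frac{1}{1410} \left(-8816\right) \left(- \frac{1}{692}\right) = \left(- \frac{551}{705}\right) \left(- \frac{1}{692}\right) = \frac{551}{487860}$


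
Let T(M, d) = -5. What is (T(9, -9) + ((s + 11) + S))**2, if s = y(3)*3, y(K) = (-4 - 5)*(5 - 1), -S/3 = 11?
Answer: 18225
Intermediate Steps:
S = -33 (S = -3*11 = -33)
y(K) = -36 (y(K) = -9*4 = -36)
s = -108 (s = -36*3 = -108)
(T(9, -9) + ((s + 11) + S))**2 = (-5 + ((-108 + 11) - 33))**2 = (-5 + (-97 - 33))**2 = (-5 - 130)**2 = (-135)**2 = 18225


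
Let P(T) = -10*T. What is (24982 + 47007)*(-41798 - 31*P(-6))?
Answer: -3142895762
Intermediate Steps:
(24982 + 47007)*(-41798 - 31*P(-6)) = (24982 + 47007)*(-41798 - (-310)*(-6)) = 71989*(-41798 - 31*60) = 71989*(-41798 - 1860) = 71989*(-43658) = -3142895762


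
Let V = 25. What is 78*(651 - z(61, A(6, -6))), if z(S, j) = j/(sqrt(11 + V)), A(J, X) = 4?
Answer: 50726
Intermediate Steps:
z(S, j) = j/6 (z(S, j) = j/(sqrt(11 + 25)) = j/(sqrt(36)) = j/6)
78*(651 - z(61, A(6, -6))) = 78*(651 - 4/6) = 78*(651 - 1*2/3) = 78*(651 - 2/3) = 78*(1951/3) = 50726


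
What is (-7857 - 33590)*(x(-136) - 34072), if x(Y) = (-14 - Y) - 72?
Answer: 1410109834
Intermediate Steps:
x(Y) = -86 - Y
(-7857 - 33590)*(x(-136) - 34072) = (-7857 - 33590)*((-86 - 1*(-136)) - 34072) = -41447*((-86 + 136) - 34072) = -41447*(50 - 34072) = -41447*(-34022) = 1410109834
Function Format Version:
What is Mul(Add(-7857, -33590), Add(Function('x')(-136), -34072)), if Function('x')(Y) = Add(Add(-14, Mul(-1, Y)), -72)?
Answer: 1410109834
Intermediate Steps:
Function('x')(Y) = Add(-86, Mul(-1, Y))
Mul(Add(-7857, -33590), Add(Function('x')(-136), -34072)) = Mul(Add(-7857, -33590), Add(Add(-86, Mul(-1, -136)), -34072)) = Mul(-41447, Add(Add(-86, 136), -34072)) = Mul(-41447, Add(50, -34072)) = Mul(-41447, -34022) = 1410109834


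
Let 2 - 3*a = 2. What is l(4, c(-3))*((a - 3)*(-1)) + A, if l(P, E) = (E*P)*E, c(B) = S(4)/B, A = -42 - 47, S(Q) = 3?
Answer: -77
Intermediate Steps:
A = -89
a = 0 (a = ⅔ - ⅓*2 = ⅔ - ⅔ = 0)
c(B) = 3/B
l(P, E) = P*E²
l(4, c(-3))*((a - 3)*(-1)) + A = (4*(3/(-3))²)*((0 - 3)*(-1)) - 89 = (4*(3*(-⅓))²)*(-3*(-1)) - 89 = (4*(-1)²)*3 - 89 = (4*1)*3 - 89 = 4*3 - 89 = 12 - 89 = -77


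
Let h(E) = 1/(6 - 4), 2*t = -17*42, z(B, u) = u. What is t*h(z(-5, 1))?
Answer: -357/2 ≈ -178.50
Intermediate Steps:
t = -357 (t = (-17*42)/2 = (½)*(-714) = -357)
h(E) = ½ (h(E) = 1/2 = ½)
t*h(z(-5, 1)) = -357*½ = -357/2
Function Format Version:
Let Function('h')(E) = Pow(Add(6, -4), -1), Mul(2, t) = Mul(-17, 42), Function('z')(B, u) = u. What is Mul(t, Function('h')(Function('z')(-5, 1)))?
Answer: Rational(-357, 2) ≈ -178.50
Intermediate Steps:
t = -357 (t = Mul(Rational(1, 2), Mul(-17, 42)) = Mul(Rational(1, 2), -714) = -357)
Function('h')(E) = Rational(1, 2) (Function('h')(E) = Pow(2, -1) = Rational(1, 2))
Mul(t, Function('h')(Function('z')(-5, 1))) = Mul(-357, Rational(1, 2)) = Rational(-357, 2)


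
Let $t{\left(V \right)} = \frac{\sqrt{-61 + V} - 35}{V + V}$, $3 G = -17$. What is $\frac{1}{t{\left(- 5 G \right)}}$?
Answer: $- \frac{850}{539} - \frac{170 i \sqrt{6}}{1617} \approx -1.577 - 0.25752 i$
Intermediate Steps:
$G = - \frac{17}{3}$ ($G = \frac{1}{3} \left(-17\right) = - \frac{17}{3} \approx -5.6667$)
$t{\left(V \right)} = \frac{-35 + \sqrt{-61 + V}}{2 V}$
$\frac{1}{t{\left(- 5 G \right)}} = \frac{1}{\frac{1}{2} \frac{1}{\left(-5\right) \left(- \frac{17}{3}\right)} \left(-35 + \sqrt{-61 - - \frac{85}{3}}\right)} = \frac{1}{\frac{1}{2} \frac{1}{\frac{85}{3}} \left(-35 + \sqrt{-61 + \frac{85}{3}}\right)} = \frac{1}{\frac{1}{2} \cdot \frac{3}{85} \left(-35 + \sqrt{- \frac{98}{3}}\right)} = \frac{1}{\frac{1}{2} \cdot \frac{3}{85} \left(-35 + \frac{7 i \sqrt{6}}{3}\right)} = \frac{1}{- \frac{21}{34} + \frac{7 i \sqrt{6}}{170}}$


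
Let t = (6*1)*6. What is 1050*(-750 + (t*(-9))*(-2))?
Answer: -107100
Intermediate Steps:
t = 36 (t = 6*6 = 36)
1050*(-750 + (t*(-9))*(-2)) = 1050*(-750 + (36*(-9))*(-2)) = 1050*(-750 - 324*(-2)) = 1050*(-750 + 648) = 1050*(-102) = -107100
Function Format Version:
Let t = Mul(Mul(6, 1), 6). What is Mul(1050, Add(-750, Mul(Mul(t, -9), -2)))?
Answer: -107100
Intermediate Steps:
t = 36 (t = Mul(6, 6) = 36)
Mul(1050, Add(-750, Mul(Mul(t, -9), -2))) = Mul(1050, Add(-750, Mul(Mul(36, -9), -2))) = Mul(1050, Add(-750, Mul(-324, -2))) = Mul(1050, Add(-750, 648)) = Mul(1050, -102) = -107100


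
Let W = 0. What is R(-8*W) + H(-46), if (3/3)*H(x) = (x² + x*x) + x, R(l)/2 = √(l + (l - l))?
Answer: 4186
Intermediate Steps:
R(l) = 2*√l (R(l) = 2*√(l + (l - l)) = 2*√(l + 0) = 2*√l)
H(x) = x + 2*x² (H(x) = (x² + x*x) + x = (x² + x²) + x = 2*x² + x = x + 2*x²)
R(-8*W) + H(-46) = 2*√(-8*0) - 46*(1 + 2*(-46)) = 2*√0 - 46*(1 - 92) = 2*0 - 46*(-91) = 0 + 4186 = 4186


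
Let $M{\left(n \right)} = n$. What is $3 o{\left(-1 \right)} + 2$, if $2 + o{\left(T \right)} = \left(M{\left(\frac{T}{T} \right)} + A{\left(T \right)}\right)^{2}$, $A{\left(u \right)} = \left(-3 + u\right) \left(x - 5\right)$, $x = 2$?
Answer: $503$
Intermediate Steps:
$A{\left(u \right)} = 9 - 3 u$ ($A{\left(u \right)} = \left(-3 + u\right) \left(2 - 5\right) = \left(-3 + u\right) \left(-3\right) = 9 - 3 u$)
$o{\left(T \right)} = -2 + \left(10 - 3 T\right)^{2}$ ($o{\left(T \right)} = -2 + \left(\frac{T}{T} - \left(-9 + 3 T\right)\right)^{2} = -2 + \left(1 - \left(-9 + 3 T\right)\right)^{2} = -2 + \left(10 - 3 T\right)^{2}$)
$3 o{\left(-1 \right)} + 2 = 3 \left(-2 + \left(10 - -3\right)^{2}\right) + 2 = 3 \left(-2 + \left(10 + 3\right)^{2}\right) + 2 = 3 \left(-2 + 13^{2}\right) + 2 = 3 \left(-2 + 169\right) + 2 = 3 \cdot 167 + 2 = 501 + 2 = 503$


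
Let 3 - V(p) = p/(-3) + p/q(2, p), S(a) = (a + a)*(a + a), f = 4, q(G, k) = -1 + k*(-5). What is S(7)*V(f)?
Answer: 2660/3 ≈ 886.67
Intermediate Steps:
q(G, k) = -1 - 5*k
S(a) = 4*a**2 (S(a) = (2*a)*(2*a) = 4*a**2)
V(p) = 3 + p/3 - p/(-1 - 5*p) (V(p) = 3 - (p/(-3) + p/(-1 - 5*p)) = 3 - (p*(-1/3) + p/(-1 - 5*p)) = 3 - (-p/3 + p/(-1 - 5*p)) = 3 + (p/3 - p/(-1 - 5*p)) = 3 + p/3 - p/(-1 - 5*p))
S(7)*V(f) = (4*7**2)*((9 + 5*4**2 + 49*4)/(3*(1 + 5*4))) = (4*49)*((9 + 5*16 + 196)/(3*(1 + 20))) = 196*((1/3)*(9 + 80 + 196)/21) = 196*((1/3)*(1/21)*285) = 196*(95/21) = 2660/3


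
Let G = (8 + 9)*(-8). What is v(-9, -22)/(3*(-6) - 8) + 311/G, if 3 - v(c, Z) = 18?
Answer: -3023/1768 ≈ -1.7098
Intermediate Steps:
v(c, Z) = -15 (v(c, Z) = 3 - 1*18 = 3 - 18 = -15)
G = -136 (G = 17*(-8) = -136)
v(-9, -22)/(3*(-6) - 8) + 311/G = -15/(3*(-6) - 8) + 311/(-136) = -15/(-18 - 8) + 311*(-1/136) = -15/(-26) - 311/136 = -15*(-1/26) - 311/136 = 15/26 - 311/136 = -3023/1768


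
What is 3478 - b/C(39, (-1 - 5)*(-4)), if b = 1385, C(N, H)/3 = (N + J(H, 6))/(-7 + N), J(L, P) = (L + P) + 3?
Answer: 88366/27 ≈ 3272.8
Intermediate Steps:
J(L, P) = 3 + L + P
C(N, H) = 3*(9 + H + N)/(-7 + N) (C(N, H) = 3*((N + (3 + H + 6))/(-7 + N)) = 3*((N + (9 + H))/(-7 + N)) = 3*((9 + H + N)/(-7 + N)) = 3*(9 + H + N)/(-7 + N))
3478 - b/C(39, (-1 - 5)*(-4)) = 3478 - 1385/(3*(9 + (-1 - 5)*(-4) + 39)/(-7 + 39)) = 3478 - 1385/(3*(9 - 6*(-4) + 39)/32) = 3478 - 1385/(3*(1/32)*(9 + 24 + 39)) = 3478 - 1385/(3*(1/32)*72) = 3478 - 1385/27/4 = 3478 - 1385*4/27 = 3478 - 1*5540/27 = 3478 - 5540/27 = 88366/27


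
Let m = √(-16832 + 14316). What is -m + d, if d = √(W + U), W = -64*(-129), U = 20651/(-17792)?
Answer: 7*√833263022/2224 - 2*I*√629 ≈ 90.856 - 50.16*I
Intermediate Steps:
m = 2*I*√629 (m = √(-2516) = 2*I*√629 ≈ 50.16*I)
U = -20651/17792 (U = 20651*(-1/17792) = -20651/17792 ≈ -1.1607)
W = 8256
d = 7*√833263022/2224 (d = √(8256 - 20651/17792) = √(146870101/17792) = 7*√833263022/2224 ≈ 90.856)
-m + d = -2*I*√629 + 7*√833263022/2224 = 7*√833263022/2224 - 2*I*√629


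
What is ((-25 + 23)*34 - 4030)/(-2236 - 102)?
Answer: 2049/1169 ≈ 1.7528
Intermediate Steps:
((-25 + 23)*34 - 4030)/(-2236 - 102) = (-2*34 - 4030)/(-2338) = (-68 - 4030)*(-1/2338) = -4098*(-1/2338) = 2049/1169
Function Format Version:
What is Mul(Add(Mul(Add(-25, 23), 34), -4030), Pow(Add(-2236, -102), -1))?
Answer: Rational(2049, 1169) ≈ 1.7528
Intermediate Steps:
Mul(Add(Mul(Add(-25, 23), 34), -4030), Pow(Add(-2236, -102), -1)) = Mul(Add(Mul(-2, 34), -4030), Pow(-2338, -1)) = Mul(Add(-68, -4030), Rational(-1, 2338)) = Mul(-4098, Rational(-1, 2338)) = Rational(2049, 1169)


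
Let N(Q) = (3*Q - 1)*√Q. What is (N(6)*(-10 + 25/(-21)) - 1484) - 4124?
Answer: -5608 - 3995*√6/21 ≈ -6074.0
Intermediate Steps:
N(Q) = √Q*(-1 + 3*Q) (N(Q) = (-1 + 3*Q)*√Q = √Q*(-1 + 3*Q))
(N(6)*(-10 + 25/(-21)) - 1484) - 4124 = ((√6*(-1 + 3*6))*(-10 + 25/(-21)) - 1484) - 4124 = ((√6*(-1 + 18))*(-10 + 25*(-1/21)) - 1484) - 4124 = ((√6*17)*(-10 - 25/21) - 1484) - 4124 = ((17*√6)*(-235/21) - 1484) - 4124 = (-3995*√6/21 - 1484) - 4124 = (-1484 - 3995*√6/21) - 4124 = -5608 - 3995*√6/21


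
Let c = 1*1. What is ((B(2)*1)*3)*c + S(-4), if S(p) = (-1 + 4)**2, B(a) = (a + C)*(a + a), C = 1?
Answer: 45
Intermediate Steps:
c = 1
B(a) = 2*a*(1 + a) (B(a) = (a + 1)*(a + a) = (1 + a)*(2*a) = 2*a*(1 + a))
S(p) = 9 (S(p) = 3**2 = 9)
((B(2)*1)*3)*c + S(-4) = (((2*2*(1 + 2))*1)*3)*1 + 9 = (((2*2*3)*1)*3)*1 + 9 = ((12*1)*3)*1 + 9 = (12*3)*1 + 9 = 36*1 + 9 = 36 + 9 = 45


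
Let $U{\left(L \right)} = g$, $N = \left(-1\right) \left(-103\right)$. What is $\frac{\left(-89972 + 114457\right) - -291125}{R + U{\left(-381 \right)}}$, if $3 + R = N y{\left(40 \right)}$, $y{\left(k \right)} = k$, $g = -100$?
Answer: $\frac{315610}{4017} \approx 78.569$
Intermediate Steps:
$N = 103$
$U{\left(L \right)} = -100$
$R = 4117$ ($R = -3 + 103 \cdot 40 = -3 + 4120 = 4117$)
$\frac{\left(-89972 + 114457\right) - -291125}{R + U{\left(-381 \right)}} = \frac{\left(-89972 + 114457\right) - -291125}{4117 - 100} = \frac{24485 + 291125}{4017} = 315610 \cdot \frac{1}{4017} = \frac{315610}{4017}$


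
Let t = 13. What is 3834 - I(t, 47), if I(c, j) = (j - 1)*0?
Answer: 3834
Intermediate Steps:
I(c, j) = 0 (I(c, j) = (-1 + j)*0 = 0)
3834 - I(t, 47) = 3834 - 1*0 = 3834 + 0 = 3834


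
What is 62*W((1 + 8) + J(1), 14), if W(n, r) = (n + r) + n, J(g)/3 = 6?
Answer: 4216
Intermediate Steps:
J(g) = 18 (J(g) = 3*6 = 18)
W(n, r) = r + 2*n
62*W((1 + 8) + J(1), 14) = 62*(14 + 2*((1 + 8) + 18)) = 62*(14 + 2*(9 + 18)) = 62*(14 + 2*27) = 62*(14 + 54) = 62*68 = 4216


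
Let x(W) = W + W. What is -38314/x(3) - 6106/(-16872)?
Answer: -17955477/2812 ≈ -6385.3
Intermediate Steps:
x(W) = 2*W
-38314/x(3) - 6106/(-16872) = -38314/(2*3) - 6106/(-16872) = -38314/6 - 6106*(-1/16872) = -38314*⅙ + 3053/8436 = -19157/3 + 3053/8436 = -17955477/2812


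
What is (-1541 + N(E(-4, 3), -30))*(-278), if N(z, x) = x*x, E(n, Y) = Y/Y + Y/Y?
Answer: 178198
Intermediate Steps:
E(n, Y) = 2 (E(n, Y) = 1 + 1 = 2)
N(z, x) = x²
(-1541 + N(E(-4, 3), -30))*(-278) = (-1541 + (-30)²)*(-278) = (-1541 + 900)*(-278) = -641*(-278) = 178198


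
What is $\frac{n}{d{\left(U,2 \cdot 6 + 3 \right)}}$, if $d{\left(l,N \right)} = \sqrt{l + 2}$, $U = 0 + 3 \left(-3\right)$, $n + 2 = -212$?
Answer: $\frac{214 i \sqrt{7}}{7} \approx 80.884 i$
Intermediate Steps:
$n = -214$ ($n = -2 - 212 = -214$)
$U = -9$ ($U = 0 - 9 = -9$)
$d{\left(l,N \right)} = \sqrt{2 + l}$
$\frac{n}{d{\left(U,2 \cdot 6 + 3 \right)}} = - \frac{214}{\sqrt{2 - 9}} = - \frac{214}{\sqrt{-7}} = - \frac{214}{i \sqrt{7}} = - 214 \left(- \frac{i \sqrt{7}}{7}\right) = \frac{214 i \sqrt{7}}{7}$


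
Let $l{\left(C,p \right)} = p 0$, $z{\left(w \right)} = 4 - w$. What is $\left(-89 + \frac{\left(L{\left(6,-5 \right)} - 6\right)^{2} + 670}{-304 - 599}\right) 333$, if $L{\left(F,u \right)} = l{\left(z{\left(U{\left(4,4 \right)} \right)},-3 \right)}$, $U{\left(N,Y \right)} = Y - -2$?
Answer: $- \frac{8999103}{301} \approx -29897.0$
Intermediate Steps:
$U{\left(N,Y \right)} = 2 + Y$ ($U{\left(N,Y \right)} = Y + 2 = 2 + Y$)
$l{\left(C,p \right)} = 0$
$L{\left(F,u \right)} = 0$
$\left(-89 + \frac{\left(L{\left(6,-5 \right)} - 6\right)^{2} + 670}{-304 - 599}\right) 333 = \left(-89 + \frac{\left(0 - 6\right)^{2} + 670}{-304 - 599}\right) 333 = \left(-89 + \frac{\left(-6\right)^{2} + 670}{-903}\right) 333 = \left(-89 + \left(36 + 670\right) \left(- \frac{1}{903}\right)\right) 333 = \left(-89 + 706 \left(- \frac{1}{903}\right)\right) 333 = \left(-89 - \frac{706}{903}\right) 333 = \left(- \frac{81073}{903}\right) 333 = - \frac{8999103}{301}$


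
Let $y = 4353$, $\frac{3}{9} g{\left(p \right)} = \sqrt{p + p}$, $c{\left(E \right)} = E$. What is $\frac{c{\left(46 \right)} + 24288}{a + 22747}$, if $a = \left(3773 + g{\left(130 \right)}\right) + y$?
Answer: $\frac{250421194}{317713263} - \frac{48668 \sqrt{65}}{317713263} \approx 0.78696$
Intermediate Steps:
$g{\left(p \right)} = 3 \sqrt{2} \sqrt{p}$ ($g{\left(p \right)} = 3 \sqrt{p + p} = 3 \sqrt{2 p} = 3 \sqrt{2} \sqrt{p}$)
$a = 8126 + 6 \sqrt{65}$ ($a = \left(3773 + 3 \sqrt{2} \sqrt{130}\right) + 4353 = \left(3773 + 6 \sqrt{65}\right) + 4353 = 8126 + 6 \sqrt{65} \approx 8174.4$)
$\frac{c{\left(46 \right)} + 24288}{a + 22747} = \frac{46 + 24288}{\left(8126 + 6 \sqrt{65}\right) + 22747} = \frac{24334}{30873 + 6 \sqrt{65}}$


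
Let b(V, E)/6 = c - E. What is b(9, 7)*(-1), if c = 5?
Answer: 12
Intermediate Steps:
b(V, E) = 30 - 6*E (b(V, E) = 6*(5 - E) = 30 - 6*E)
b(9, 7)*(-1) = (30 - 6*7)*(-1) = (30 - 42)*(-1) = -12*(-1) = 12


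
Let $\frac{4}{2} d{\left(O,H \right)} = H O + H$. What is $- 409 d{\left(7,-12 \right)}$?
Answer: $19632$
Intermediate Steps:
$d{\left(O,H \right)} = \frac{H}{2} + \frac{H O}{2}$ ($d{\left(O,H \right)} = \frac{H O + H}{2} = \frac{H + H O}{2} = \frac{H}{2} + \frac{H O}{2}$)
$- 409 d{\left(7,-12 \right)} = - 409 \cdot \frac{1}{2} \left(-12\right) \left(1 + 7\right) = - 409 \cdot \frac{1}{2} \left(-12\right) 8 = \left(-409\right) \left(-48\right) = 19632$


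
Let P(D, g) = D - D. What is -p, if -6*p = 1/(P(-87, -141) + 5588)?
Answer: 1/33528 ≈ 2.9826e-5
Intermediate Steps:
P(D, g) = 0
p = -1/33528 (p = -1/(6*(0 + 5588)) = -⅙/5588 = -⅙*1/5588 = -1/33528 ≈ -2.9826e-5)
-p = -1*(-1/33528) = 1/33528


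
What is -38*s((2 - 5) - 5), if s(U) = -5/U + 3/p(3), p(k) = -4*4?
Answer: -133/8 ≈ -16.625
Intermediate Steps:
p(k) = -16
s(U) = -3/16 - 5/U (s(U) = -5/U + 3/(-16) = -5/U + 3*(-1/16) = -5/U - 3/16 = -3/16 - 5/U)
-38*s((2 - 5) - 5) = -38*(-3/16 - 5/((2 - 5) - 5)) = -38*(-3/16 - 5/(-3 - 5)) = -38*(-3/16 - 5/(-8)) = -38*(-3/16 - 5*(-1/8)) = -38*(-3/16 + 5/8) = -38*7/16 = -133/8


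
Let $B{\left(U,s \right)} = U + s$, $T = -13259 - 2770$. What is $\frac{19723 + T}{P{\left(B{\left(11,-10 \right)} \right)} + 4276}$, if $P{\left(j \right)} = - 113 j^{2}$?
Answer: $\frac{3694}{4163} \approx 0.88734$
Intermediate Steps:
$T = -16029$
$\frac{19723 + T}{P{\left(B{\left(11,-10 \right)} \right)} + 4276} = \frac{19723 - 16029}{- 113 \left(11 - 10\right)^{2} + 4276} = \frac{3694}{- 113 \cdot 1^{2} + 4276} = \frac{3694}{\left(-113\right) 1 + 4276} = \frac{3694}{-113 + 4276} = \frac{3694}{4163}$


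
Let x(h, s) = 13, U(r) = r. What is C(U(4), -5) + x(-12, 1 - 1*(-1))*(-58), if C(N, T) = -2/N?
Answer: -1509/2 ≈ -754.50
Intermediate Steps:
C(U(4), -5) + x(-12, 1 - 1*(-1))*(-58) = -2/4 + 13*(-58) = -2*¼ - 754 = -½ - 754 = -1509/2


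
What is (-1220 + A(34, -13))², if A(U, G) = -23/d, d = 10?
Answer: 149401729/100 ≈ 1.4940e+6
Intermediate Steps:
A(U, G) = -23/10
(-1220 + A(34, -13))² = (-1220 - 23/10)² = (-12223/10)² = 149401729/100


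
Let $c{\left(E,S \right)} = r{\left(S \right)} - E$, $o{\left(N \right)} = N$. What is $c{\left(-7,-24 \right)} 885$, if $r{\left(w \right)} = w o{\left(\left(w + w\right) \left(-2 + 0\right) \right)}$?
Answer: $-2032845$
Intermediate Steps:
$r{\left(w \right)} = - 4 w^{2}$ ($r{\left(w \right)} = w \left(w + w\right) \left(-2 + 0\right) = w 2 w \left(-2\right) = w \left(- 4 w\right) = - 4 w^{2}$)
$c{\left(E,S \right)} = - E - 4 S^{2}$ ($c{\left(E,S \right)} = - 4 S^{2} - E = - E - 4 S^{2}$)
$c{\left(-7,-24 \right)} 885 = \left(\left(-1\right) \left(-7\right) - 4 \left(-24\right)^{2}\right) 885 = \left(7 - 2304\right) 885 = \left(-2297\right) 885 = -2032845$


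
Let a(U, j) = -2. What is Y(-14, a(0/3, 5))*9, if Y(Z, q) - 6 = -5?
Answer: 9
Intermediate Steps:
Y(Z, q) = 1 (Y(Z, q) = 6 - 5 = 1)
Y(-14, a(0/3, 5))*9 = 1*9 = 9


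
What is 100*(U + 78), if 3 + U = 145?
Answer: 22000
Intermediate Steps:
U = 142 (U = -3 + 145 = 142)
100*(U + 78) = 100*(142 + 78) = 100*220 = 22000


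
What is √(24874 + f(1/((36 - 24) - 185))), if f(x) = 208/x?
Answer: I*√11110 ≈ 105.4*I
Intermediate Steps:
√(24874 + f(1/((36 - 24) - 185))) = √(24874 + 208/(1/((36 - 24) - 185))) = √(24874 + 208/(1/(12 - 185))) = √(24874 + 208/(1/(-173))) = √(24874 + 208/(-1/173)) = √(24874 + 208*(-173)) = √(24874 - 35984) = √(-11110) = I*√11110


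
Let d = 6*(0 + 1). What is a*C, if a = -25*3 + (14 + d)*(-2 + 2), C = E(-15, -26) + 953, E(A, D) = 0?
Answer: -71475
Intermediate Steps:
d = 6 (d = 6*1 = 6)
C = 953 (C = 0 + 953 = 953)
a = -75 (a = -25*3 + (14 + 6)*(-2 + 2) = -75 + 20*0 = -75 + 0 = -75)
a*C = -75*953 = -71475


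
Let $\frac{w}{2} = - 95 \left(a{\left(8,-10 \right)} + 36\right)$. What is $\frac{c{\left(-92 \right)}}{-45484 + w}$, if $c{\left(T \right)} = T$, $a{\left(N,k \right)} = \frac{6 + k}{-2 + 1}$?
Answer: $\frac{1}{577} \approx 0.0017331$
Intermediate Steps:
$a{\left(N,k \right)} = -6 - k$ ($a{\left(N,k \right)} = \frac{6 + k}{-1} = \left(6 + k\right) \left(-1\right) = -6 - k$)
$w = -7600$ ($w = 2 \left(- 95 \left(\left(-6 - -10\right) + 36\right)\right) = 2 \left(- 95 \left(\left(-6 + 10\right) + 36\right)\right) = 2 \left(- 95 \left(4 + 36\right)\right) = 2 \left(\left(-95\right) 40\right) = 2 \left(-3800\right) = -7600$)
$\frac{c{\left(-92 \right)}}{-45484 + w} = - \frac{92}{-45484 - 7600} = - \frac{92}{-53084} = \left(-92\right) \left(- \frac{1}{53084}\right) = \frac{1}{577}$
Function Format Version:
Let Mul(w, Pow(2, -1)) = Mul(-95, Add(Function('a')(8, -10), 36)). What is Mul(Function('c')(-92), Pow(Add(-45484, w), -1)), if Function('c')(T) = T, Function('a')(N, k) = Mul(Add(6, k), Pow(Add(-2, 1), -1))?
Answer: Rational(1, 577) ≈ 0.0017331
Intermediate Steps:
Function('a')(N, k) = Add(-6, Mul(-1, k)) (Function('a')(N, k) = Mul(Add(6, k), Pow(-1, -1)) = Mul(Add(6, k), -1) = Add(-6, Mul(-1, k)))
w = -7600 (w = Mul(2, Mul(-95, Add(Add(-6, Mul(-1, -10)), 36))) = Mul(2, Mul(-95, Add(Add(-6, 10), 36))) = Mul(2, Mul(-95, Add(4, 36))) = Mul(2, Mul(-95, 40)) = Mul(2, -3800) = -7600)
Mul(Function('c')(-92), Pow(Add(-45484, w), -1)) = Mul(-92, Pow(Add(-45484, -7600), -1)) = Mul(-92, Pow(-53084, -1)) = Mul(-92, Rational(-1, 53084)) = Rational(1, 577)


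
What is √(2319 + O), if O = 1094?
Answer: √3413 ≈ 58.421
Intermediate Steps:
√(2319 + O) = √(2319 + 1094) = √3413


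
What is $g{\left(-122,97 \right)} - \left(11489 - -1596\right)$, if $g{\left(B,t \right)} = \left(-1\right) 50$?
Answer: $-13135$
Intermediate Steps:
$g{\left(B,t \right)} = -50$
$g{\left(-122,97 \right)} - \left(11489 - -1596\right) = -50 - \left(11489 - -1596\right) = -50 - \left(11489 + 1596\right) = -50 - 13085 = -13135$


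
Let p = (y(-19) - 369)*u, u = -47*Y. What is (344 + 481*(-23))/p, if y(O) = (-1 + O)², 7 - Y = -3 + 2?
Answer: 10719/11656 ≈ 0.91961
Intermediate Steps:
Y = 8 (Y = 7 - (-3 + 2) = 7 - 1*(-1) = 7 + 1 = 8)
u = -376 (u = -47*8 = -376)
p = -11656 (p = ((-1 - 19)² - 369)*(-376) = ((-20)² - 369)*(-376) = (400 - 369)*(-376) = 31*(-376) = -11656)
(344 + 481*(-23))/p = (344 + 481*(-23))/(-11656) = (344 - 11063)*(-1/11656) = -10719*(-1/11656) = 10719/11656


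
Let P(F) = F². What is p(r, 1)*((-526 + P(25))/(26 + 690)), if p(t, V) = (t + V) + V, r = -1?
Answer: 99/716 ≈ 0.13827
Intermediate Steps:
p(t, V) = t + 2*V (p(t, V) = (V + t) + V = t + 2*V)
p(r, 1)*((-526 + P(25))/(26 + 690)) = (-1 + 2*1)*((-526 + 25²)/(26 + 690)) = (-1 + 2)*((-526 + 625)/716) = 1*(99*(1/716)) = 1*(99/716) = 99/716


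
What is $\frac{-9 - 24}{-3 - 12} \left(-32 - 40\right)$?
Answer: $- \frac{792}{5} \approx -158.4$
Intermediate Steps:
$\frac{-9 - 24}{-3 - 12} \left(-32 - 40\right) = - \frac{33}{-15} \left(-72\right) = \left(-33\right) \left(- \frac{1}{15}\right) \left(-72\right) = \frac{11}{5} \left(-72\right) = - \frac{792}{5}$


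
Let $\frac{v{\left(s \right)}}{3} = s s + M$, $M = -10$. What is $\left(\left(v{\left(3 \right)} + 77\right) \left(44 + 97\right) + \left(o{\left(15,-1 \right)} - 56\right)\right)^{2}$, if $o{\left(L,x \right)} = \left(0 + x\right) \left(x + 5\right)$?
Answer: $107619876$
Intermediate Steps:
$o{\left(L,x \right)} = x \left(5 + x\right)$
$v{\left(s \right)} = -30 + 3 s^{2}$ ($v{\left(s \right)} = 3 \left(s s - 10\right) = 3 \left(s^{2} - 10\right) = 3 \left(-10 + s^{2}\right) = -30 + 3 s^{2}$)
$\left(\left(v{\left(3 \right)} + 77\right) \left(44 + 97\right) + \left(o{\left(15,-1 \right)} - 56\right)\right)^{2} = \left(\left(\left(-30 + 3 \cdot 3^{2}\right) + 77\right) \left(44 + 97\right) - 60\right)^{2} = \left(\left(\left(-30 + 3 \cdot 9\right) + 77\right) 141 - 60\right)^{2} = \left(\left(\left(-30 + 27\right) + 77\right) 141 - 60\right)^{2} = \left(\left(-3 + 77\right) 141 - 60\right)^{2} = \left(74 \cdot 141 - 60\right)^{2} = \left(10434 - 60\right)^{2} = 10374^{2} = 107619876$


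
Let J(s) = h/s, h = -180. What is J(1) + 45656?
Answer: 45476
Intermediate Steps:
J(s) = -180/s
J(1) + 45656 = -180/1 + 45656 = -180*1 + 45656 = -180 + 45656 = 45476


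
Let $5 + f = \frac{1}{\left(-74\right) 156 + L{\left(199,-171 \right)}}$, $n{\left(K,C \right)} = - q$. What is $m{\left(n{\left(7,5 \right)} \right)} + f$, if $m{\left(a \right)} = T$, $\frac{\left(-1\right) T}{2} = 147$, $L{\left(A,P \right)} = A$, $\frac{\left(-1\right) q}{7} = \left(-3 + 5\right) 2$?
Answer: $- \frac{3392156}{11345} \approx -299.0$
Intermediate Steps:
$q = -28$ ($q = - 7 \left(-3 + 5\right) 2 = - 7 \cdot 2 \cdot 2 = \left(-7\right) 4 = -28$)
$n{\left(K,C \right)} = 28$ ($n{\left(K,C \right)} = \left(-1\right) \left(-28\right) = 28$)
$T = -294$ ($T = \left(-2\right) 147 = -294$)
$m{\left(a \right)} = -294$
$f = - \frac{56726}{11345}$ ($f = -5 + \frac{1}{\left(-74\right) 156 + 199} = -5 + \frac{1}{-11544 + 199} = -5 + \frac{1}{-11345} = -5 - \frac{1}{11345} = - \frac{56726}{11345} \approx -5.0001$)
$m{\left(n{\left(7,5 \right)} \right)} + f = -294 - \frac{56726}{11345} = - \frac{3392156}{11345}$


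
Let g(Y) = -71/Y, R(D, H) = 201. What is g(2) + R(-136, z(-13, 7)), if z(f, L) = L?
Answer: 331/2 ≈ 165.50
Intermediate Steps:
g(2) + R(-136, z(-13, 7)) = -71/2 + 201 = 331/2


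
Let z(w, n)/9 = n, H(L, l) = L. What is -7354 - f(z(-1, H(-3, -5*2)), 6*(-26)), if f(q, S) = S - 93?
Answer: -7105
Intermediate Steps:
z(w, n) = 9*n
f(q, S) = -93 + S
-7354 - f(z(-1, H(-3, -5*2)), 6*(-26)) = -7354 - (-93 + 6*(-26)) = -7354 - (-93 - 156) = -7354 - 1*(-249) = -7354 + 249 = -7105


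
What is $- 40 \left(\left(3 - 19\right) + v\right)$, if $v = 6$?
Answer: $400$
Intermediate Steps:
$- 40 \left(\left(3 - 19\right) + v\right) = - 40 \left(\left(3 - 19\right) + 6\right) = - 40 \left(-16 + 6\right) = \left(-40\right) \left(-10\right) = 400$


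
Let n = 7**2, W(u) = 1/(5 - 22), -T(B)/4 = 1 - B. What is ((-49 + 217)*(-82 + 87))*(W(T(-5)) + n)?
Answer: 698880/17 ≈ 41111.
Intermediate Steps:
T(B) = -4 + 4*B (T(B) = -4*(1 - B) = -4 + 4*B)
W(u) = -1/17 (W(u) = 1/(-17) = -1/17)
n = 49
((-49 + 217)*(-82 + 87))*(W(T(-5)) + n) = ((-49 + 217)*(-82 + 87))*(-1/17 + 49) = (168*5)*(832/17) = 840*(832/17) = 698880/17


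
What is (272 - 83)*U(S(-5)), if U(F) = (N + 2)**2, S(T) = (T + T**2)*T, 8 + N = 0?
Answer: 6804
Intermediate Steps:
N = -8 (N = -8 + 0 = -8)
S(T) = T*(T + T**2)
U(F) = 36 (U(F) = (-8 + 2)**2 = (-6)**2 = 36)
(272 - 83)*U(S(-5)) = (272 - 83)*36 = 189*36 = 6804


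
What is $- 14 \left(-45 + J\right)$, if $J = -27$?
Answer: $1008$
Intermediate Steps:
$- 14 \left(-45 + J\right) = - 14 \left(-45 - 27\right) = \left(-14\right) \left(-72\right) = 1008$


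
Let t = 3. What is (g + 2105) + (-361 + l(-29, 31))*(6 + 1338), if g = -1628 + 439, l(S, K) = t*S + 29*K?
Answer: 607060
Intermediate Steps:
l(S, K) = 3*S + 29*K
g = -1189
(g + 2105) + (-361 + l(-29, 31))*(6 + 1338) = (-1189 + 2105) + (-361 + (3*(-29) + 29*31))*(6 + 1338) = 916 + (-361 + (-87 + 899))*1344 = 916 + (-361 + 812)*1344 = 916 + 451*1344 = 916 + 606144 = 607060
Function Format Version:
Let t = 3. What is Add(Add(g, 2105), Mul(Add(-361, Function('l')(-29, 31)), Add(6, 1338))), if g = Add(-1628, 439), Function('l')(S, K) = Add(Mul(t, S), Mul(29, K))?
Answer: 607060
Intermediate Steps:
Function('l')(S, K) = Add(Mul(3, S), Mul(29, K))
g = -1189
Add(Add(g, 2105), Mul(Add(-361, Function('l')(-29, 31)), Add(6, 1338))) = Add(Add(-1189, 2105), Mul(Add(-361, Add(Mul(3, -29), Mul(29, 31))), Add(6, 1338))) = Add(916, Mul(Add(-361, Add(-87, 899)), 1344)) = Add(916, Mul(Add(-361, 812), 1344)) = Add(916, Mul(451, 1344)) = Add(916, 606144) = 607060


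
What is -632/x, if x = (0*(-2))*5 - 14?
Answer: 316/7 ≈ 45.143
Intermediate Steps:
x = -14 (x = 0*5 - 14 = 0 - 14 = -14)
-632/x = -632/(-14) = -632*(-1/14) = 316/7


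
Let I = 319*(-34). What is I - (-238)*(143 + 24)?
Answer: 28900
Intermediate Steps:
I = -10846
I - (-238)*(143 + 24) = -10846 - (-238)*(143 + 24) = -10846 - (-238)*167 = -10846 - 1*(-39746) = -10846 + 39746 = 28900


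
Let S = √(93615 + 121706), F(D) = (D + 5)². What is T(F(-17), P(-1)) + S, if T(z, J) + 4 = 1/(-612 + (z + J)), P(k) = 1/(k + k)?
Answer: -3750/937 + √215321 ≈ 460.02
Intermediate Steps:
P(k) = 1/(2*k)
F(D) = (5 + D)²
T(z, J) = -4 + 1/(-612 + J + z) (T(z, J) = -4 + 1/(-612 + (z + J)) = -4 + 1/(-612 + (J + z)) = -4 + 1/(-612 + J + z))
S = √215321 ≈ 464.03
T(F(-17), P(-1)) + S = (2449 - 2/(-1) - 4*(5 - 17)²)/(-612 + (½)/(-1) + (5 - 17)²) + √215321 = (2449 - 2*(-1) - 4*(-12)²)/(-612 + (½)*(-1) + (-12)²) + √215321 = (2449 - 4*(-½) - 4*144)/(-612 - ½ + 144) + √215321 = (2449 + 2 - 576)/(-937/2) + √215321 = -2/937*1875 + √215321 = -3750/937 + √215321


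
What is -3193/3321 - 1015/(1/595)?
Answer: -2005638118/3321 ≈ -6.0393e+5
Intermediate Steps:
-3193/3321 - 1015/(1/595) = -3193*1/3321 - 1015/1/595 = -3193/3321 - 1015*595 = -3193/3321 - 603925 = -2005638118/3321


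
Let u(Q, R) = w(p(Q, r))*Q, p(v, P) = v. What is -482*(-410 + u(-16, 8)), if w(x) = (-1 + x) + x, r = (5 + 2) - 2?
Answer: -56876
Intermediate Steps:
r = 5 (r = 7 - 2 = 5)
w(x) = -1 + 2*x
u(Q, R) = Q*(-1 + 2*Q) (u(Q, R) = (-1 + 2*Q)*Q = Q*(-1 + 2*Q))
-482*(-410 + u(-16, 8)) = -482*(-410 - 16*(-1 + 2*(-16))) = -482*(-410 - 16*(-1 - 32)) = -482*(-410 - 16*(-33)) = -482*(-410 + 528) = -482*118 = -56876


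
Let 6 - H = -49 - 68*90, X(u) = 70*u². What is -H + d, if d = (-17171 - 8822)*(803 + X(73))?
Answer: -9717047344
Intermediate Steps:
H = 6175 (H = 6 - (-49 - 68*90) = 6 - (-49 - 6120) = 6 - 1*(-6169) = 6 + 6169 = 6175)
d = -9717041169 (d = (-17171 - 8822)*(803 + 70*73²) = -25993*(803 + 70*5329) = -25993*(803 + 373030) = -25993*373833 = -9717041169)
-H + d = -1*6175 - 9717041169 = -6175 - 9717041169 = -9717047344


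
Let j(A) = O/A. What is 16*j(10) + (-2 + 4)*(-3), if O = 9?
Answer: 42/5 ≈ 8.4000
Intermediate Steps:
j(A) = 9/A
16*j(10) + (-2 + 4)*(-3) = 16*(9/10) + (-2 + 4)*(-3) = 16*(9*(1/10)) + 2*(-3) = 16*(9/10) - 6 = 72/5 - 6 = 42/5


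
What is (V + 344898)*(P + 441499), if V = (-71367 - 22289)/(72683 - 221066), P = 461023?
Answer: 46188452861033980/148383 ≈ 3.1128e+11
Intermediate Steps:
V = 93656/148383 (V = -93656/(-148383) = -93656*(-1/148383) = 93656/148383 ≈ 0.63118)
(V + 344898)*(P + 441499) = (93656/148383 + 344898)*(461023 + 441499) = (51177093590/148383)*902522 = 46188452861033980/148383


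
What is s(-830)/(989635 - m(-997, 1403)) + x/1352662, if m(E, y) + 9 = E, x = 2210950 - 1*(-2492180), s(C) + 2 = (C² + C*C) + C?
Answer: 171623307767/35263222009 ≈ 4.8669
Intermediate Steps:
s(C) = -2 + C + 2*C² (s(C) = -2 + ((C² + C*C) + C) = -2 + ((C² + C²) + C) = -2 + (2*C² + C) = -2 + (C + 2*C²) = -2 + C + 2*C²)
x = 4703130 (x = 2210950 + 2492180 = 4703130)
m(E, y) = -9 + E
s(-830)/(989635 - m(-997, 1403)) + x/1352662 = (-2 - 830 + 2*(-830)²)/(989635 - (-9 - 997)) + 4703130/1352662 = (-2 - 830 + 2*688900)/(989635 - 1*(-1006)) + 4703130*(1/1352662) = (-2 - 830 + 1377800)/(989635 + 1006) + 2351565/676331 = 1376968/990641 + 2351565/676331 = 1376968*(1/990641) + 2351565/676331 = 72472/52139 + 2351565/676331 = 171623307767/35263222009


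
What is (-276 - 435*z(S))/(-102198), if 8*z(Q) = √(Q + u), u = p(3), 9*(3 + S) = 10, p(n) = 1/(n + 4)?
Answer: 46/17033 + 145*I*√770/5723088 ≈ 0.0027006 + 0.00070305*I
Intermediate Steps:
p(n) = 1/(4 + n)
S = -17/9 (S = -3 + (⅑)*10 = -3 + 10/9 = -17/9 ≈ -1.8889)
u = ⅐ (u = 1/(4 + 3) = 1/7 = ⅐ ≈ 0.14286)
z(Q) = √(⅐ + Q)/8 (z(Q) = √(Q + ⅐)/8 = √(⅐ + Q)/8)
(-276 - 435*z(S))/(-102198) = (-276 - 435*√(7 + 49*(-17/9))/56)/(-102198) = (-276 - 435*√(7 - 833/9)/56)*(-1/102198) = (-276 - 435*√(-770/9)/56)*(-1/102198) = (-276 - 435*I*√770/3/56)*(-1/102198) = (-276 - 145*I*√770/56)*(-1/102198) = 46/17033 + 145*I*√770/5723088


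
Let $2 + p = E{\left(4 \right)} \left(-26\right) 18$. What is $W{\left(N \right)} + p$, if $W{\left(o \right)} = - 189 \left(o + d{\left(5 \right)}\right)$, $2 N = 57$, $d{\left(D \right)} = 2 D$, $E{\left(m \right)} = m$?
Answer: $- \frac{18301}{2} \approx -9150.5$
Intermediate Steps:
$N = \frac{57}{2}$ ($N = \frac{1}{2} \cdot 57 = \frac{57}{2} \approx 28.5$)
$W{\left(o \right)} = -1890 - 189 o$ ($W{\left(o \right)} = - 189 \left(o + 2 \cdot 5\right) = - 189 \left(o + 10\right) = - 189 \left(10 + o\right) = -1890 - 189 o$)
$p = -1874$ ($p = -2 + 4 \left(-26\right) 18 = -2 - 1872 = -1874$)
$W{\left(N \right)} + p = \left(-1890 - \frac{10773}{2}\right) - 1874 = - \frac{14553}{2} - 1874 = - \frac{18301}{2}$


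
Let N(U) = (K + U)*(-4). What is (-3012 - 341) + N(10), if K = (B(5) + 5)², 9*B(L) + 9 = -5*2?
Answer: -277537/81 ≈ -3426.4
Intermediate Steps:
B(L) = -19/9 (B(L) = -1 + (-5*2)/9 = -1 + (⅑)*(-10) = -1 - 10/9 = -19/9)
K = 676/81 (K = (-19/9 + 5)² = (26/9)² = 676/81 ≈ 8.3457)
N(U) = -2704/81 - 4*U (N(U) = (676/81 + U)*(-4) = -2704/81 - 4*U)
(-3012 - 341) + N(10) = (-3012 - 341) + (-2704/81 - 4*10) = -3353 + (-2704/81 - 40) = -3353 - 5944/81 = -277537/81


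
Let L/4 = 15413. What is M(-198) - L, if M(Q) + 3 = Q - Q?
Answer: -61655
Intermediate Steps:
M(Q) = -3 (M(Q) = -3 + (Q - Q) = -3 + 0 = -3)
L = 61652 (L = 4*15413 = 61652)
M(-198) - L = -3 - 1*61652 = -3 - 61652 = -61655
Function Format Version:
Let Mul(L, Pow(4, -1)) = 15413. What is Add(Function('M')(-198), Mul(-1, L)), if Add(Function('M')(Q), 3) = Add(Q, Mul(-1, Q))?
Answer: -61655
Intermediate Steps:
Function('M')(Q) = -3 (Function('M')(Q) = Add(-3, Add(Q, Mul(-1, Q))) = Add(-3, 0) = -3)
L = 61652 (L = Mul(4, 15413) = 61652)
Add(Function('M')(-198), Mul(-1, L)) = Add(-3, Mul(-1, 61652)) = Add(-3, -61652) = -61655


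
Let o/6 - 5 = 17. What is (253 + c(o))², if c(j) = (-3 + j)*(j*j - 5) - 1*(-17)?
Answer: 5050451677041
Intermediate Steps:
o = 132 (o = 30 + 6*17 = 30 + 102 = 132)
c(j) = 17 + (-5 + j²)*(-3 + j) (c(j) = (-3 + j)*(j² - 5) + 17 = (-3 + j)*(-5 + j²) + 17 = (-5 + j²)*(-3 + j) + 17 = 17 + (-5 + j²)*(-3 + j))
(253 + c(o))² = (253 + (32 + 132³ - 5*132 - 3*132²))² = (253 + (32 + 2299968 - 660 - 3*17424))² = (253 + (32 + 2299968 - 660 - 52272))² = (253 + 2247068)² = 2247321² = 5050451677041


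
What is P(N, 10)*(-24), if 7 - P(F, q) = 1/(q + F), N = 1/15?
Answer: -25008/151 ≈ -165.62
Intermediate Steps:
N = 1/15 ≈ 0.066667
P(F, q) = 7 - 1/(F + q) (P(F, q) = 7 - 1/(q + F) = 7 - 1/(F + q))
P(N, 10)*(-24) = ((-1 + 7*(1/15) + 7*10)/(1/15 + 10))*(-24) = ((-1 + 7/15 + 70)/(151/15))*(-24) = ((15/151)*(1042/15))*(-24) = (1042/151)*(-24) = -25008/151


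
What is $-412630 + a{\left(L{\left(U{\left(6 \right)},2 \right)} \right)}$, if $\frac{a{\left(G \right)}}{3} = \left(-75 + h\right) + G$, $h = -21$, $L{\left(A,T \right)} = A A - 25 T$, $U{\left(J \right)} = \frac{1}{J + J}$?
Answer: $- \frac{19827263}{48} \approx -4.1307 \cdot 10^{5}$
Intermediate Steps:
$U{\left(J \right)} = \frac{1}{2 J}$
$L{\left(A,T \right)} = A^{2} - 25 T$
$a{\left(G \right)} = -288 + 3 G$ ($a{\left(G \right)} = 3 \left(\left(-75 - 21\right) + G\right) = 3 \left(-96 + G\right) = -288 + 3 G$)
$-412630 + a{\left(L{\left(U{\left(6 \right)},2 \right)} \right)} = -412630 - \left(288 - 3 \left(\left(\frac{1}{2 \cdot 6}\right)^{2} - 50\right)\right) = -412630 - \left(288 - 3 \left(\left(\frac{1}{2} \cdot \frac{1}{6}\right)^{2} - 50\right)\right) = -412630 - \left(288 - 3 \left(\left(\frac{1}{12}\right)^{2} - 50\right)\right) = -412630 - \left(288 - 3 \left(\frac{1}{144} - 50\right)\right) = -412630 + \left(-288 + 3 \left(- \frac{7199}{144}\right)\right) = -412630 - \frac{21023}{48} = - \frac{19827263}{48}$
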